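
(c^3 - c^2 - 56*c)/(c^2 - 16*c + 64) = c*(c + 7)/(c - 8)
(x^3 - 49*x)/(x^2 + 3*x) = (x^2 - 49)/(x + 3)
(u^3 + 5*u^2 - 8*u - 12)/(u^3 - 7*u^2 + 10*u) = (u^2 + 7*u + 6)/(u*(u - 5))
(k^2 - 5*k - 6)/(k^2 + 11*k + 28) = (k^2 - 5*k - 6)/(k^2 + 11*k + 28)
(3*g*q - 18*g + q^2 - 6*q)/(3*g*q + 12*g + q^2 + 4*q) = (q - 6)/(q + 4)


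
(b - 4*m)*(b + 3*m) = b^2 - b*m - 12*m^2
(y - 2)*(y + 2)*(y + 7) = y^3 + 7*y^2 - 4*y - 28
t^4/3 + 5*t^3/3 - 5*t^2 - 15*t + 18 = (t/3 + 1)*(t - 3)*(t - 1)*(t + 6)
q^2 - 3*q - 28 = (q - 7)*(q + 4)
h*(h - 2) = h^2 - 2*h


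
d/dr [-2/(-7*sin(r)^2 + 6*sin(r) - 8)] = 4*(3 - 7*sin(r))*cos(r)/(7*sin(r)^2 - 6*sin(r) + 8)^2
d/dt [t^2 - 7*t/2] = 2*t - 7/2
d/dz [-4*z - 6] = -4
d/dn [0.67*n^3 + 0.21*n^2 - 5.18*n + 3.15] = 2.01*n^2 + 0.42*n - 5.18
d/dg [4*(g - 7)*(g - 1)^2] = 12*(g - 5)*(g - 1)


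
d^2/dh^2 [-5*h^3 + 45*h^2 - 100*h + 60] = 90 - 30*h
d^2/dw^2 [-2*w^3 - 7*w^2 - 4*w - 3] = -12*w - 14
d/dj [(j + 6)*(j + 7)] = 2*j + 13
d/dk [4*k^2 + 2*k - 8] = 8*k + 2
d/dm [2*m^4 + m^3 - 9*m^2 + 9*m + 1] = 8*m^3 + 3*m^2 - 18*m + 9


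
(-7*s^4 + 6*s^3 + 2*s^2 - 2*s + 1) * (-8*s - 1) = 56*s^5 - 41*s^4 - 22*s^3 + 14*s^2 - 6*s - 1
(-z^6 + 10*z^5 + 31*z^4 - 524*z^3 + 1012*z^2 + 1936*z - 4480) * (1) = -z^6 + 10*z^5 + 31*z^4 - 524*z^3 + 1012*z^2 + 1936*z - 4480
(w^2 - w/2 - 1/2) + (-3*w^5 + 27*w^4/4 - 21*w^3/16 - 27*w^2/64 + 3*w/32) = -3*w^5 + 27*w^4/4 - 21*w^3/16 + 37*w^2/64 - 13*w/32 - 1/2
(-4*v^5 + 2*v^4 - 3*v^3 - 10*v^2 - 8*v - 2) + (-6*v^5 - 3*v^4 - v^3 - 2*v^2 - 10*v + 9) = -10*v^5 - v^4 - 4*v^3 - 12*v^2 - 18*v + 7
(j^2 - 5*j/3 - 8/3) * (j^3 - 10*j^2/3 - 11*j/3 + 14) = j^5 - 5*j^4 - 7*j^3/9 + 29*j^2 - 122*j/9 - 112/3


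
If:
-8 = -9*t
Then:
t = 8/9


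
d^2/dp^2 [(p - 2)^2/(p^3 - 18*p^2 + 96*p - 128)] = 2*(p + 10)/(p^4 - 32*p^3 + 384*p^2 - 2048*p + 4096)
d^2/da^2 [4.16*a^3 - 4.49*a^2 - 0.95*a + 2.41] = 24.96*a - 8.98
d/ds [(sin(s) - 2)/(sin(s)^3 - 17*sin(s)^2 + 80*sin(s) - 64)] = (7*sin(s) + cos(2*s) - 13)*cos(s)/((sin(s) - 8)^3*(sin(s) - 1)^2)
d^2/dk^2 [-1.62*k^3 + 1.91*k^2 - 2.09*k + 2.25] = 3.82 - 9.72*k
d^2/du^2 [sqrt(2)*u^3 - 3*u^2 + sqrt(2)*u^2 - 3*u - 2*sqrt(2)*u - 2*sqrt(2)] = 6*sqrt(2)*u - 6 + 2*sqrt(2)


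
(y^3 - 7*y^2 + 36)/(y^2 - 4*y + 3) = (y^2 - 4*y - 12)/(y - 1)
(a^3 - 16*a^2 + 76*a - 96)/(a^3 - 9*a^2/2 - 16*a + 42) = 2*(a - 8)/(2*a + 7)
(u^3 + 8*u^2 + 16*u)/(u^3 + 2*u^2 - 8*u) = (u + 4)/(u - 2)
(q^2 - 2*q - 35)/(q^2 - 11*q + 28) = (q + 5)/(q - 4)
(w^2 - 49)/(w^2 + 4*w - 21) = (w - 7)/(w - 3)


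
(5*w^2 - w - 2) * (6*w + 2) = 30*w^3 + 4*w^2 - 14*w - 4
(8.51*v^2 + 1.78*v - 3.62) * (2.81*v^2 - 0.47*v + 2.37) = 23.9131*v^4 + 1.0021*v^3 + 9.1599*v^2 + 5.92*v - 8.5794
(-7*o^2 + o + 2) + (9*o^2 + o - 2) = 2*o^2 + 2*o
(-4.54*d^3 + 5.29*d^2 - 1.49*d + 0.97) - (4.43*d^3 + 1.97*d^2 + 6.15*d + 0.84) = -8.97*d^3 + 3.32*d^2 - 7.64*d + 0.13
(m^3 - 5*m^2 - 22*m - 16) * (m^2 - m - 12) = m^5 - 6*m^4 - 29*m^3 + 66*m^2 + 280*m + 192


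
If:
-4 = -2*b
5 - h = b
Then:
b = 2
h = 3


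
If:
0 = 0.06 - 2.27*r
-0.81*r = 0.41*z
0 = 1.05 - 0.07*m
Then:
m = 15.00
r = 0.03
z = -0.05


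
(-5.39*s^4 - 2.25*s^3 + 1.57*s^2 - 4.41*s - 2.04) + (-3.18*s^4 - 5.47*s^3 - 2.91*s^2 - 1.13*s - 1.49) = -8.57*s^4 - 7.72*s^3 - 1.34*s^2 - 5.54*s - 3.53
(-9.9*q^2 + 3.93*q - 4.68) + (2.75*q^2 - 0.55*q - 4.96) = -7.15*q^2 + 3.38*q - 9.64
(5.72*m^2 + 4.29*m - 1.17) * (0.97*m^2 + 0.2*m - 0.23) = 5.5484*m^4 + 5.3053*m^3 - 1.5925*m^2 - 1.2207*m + 0.2691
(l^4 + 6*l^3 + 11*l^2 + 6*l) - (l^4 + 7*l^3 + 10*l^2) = -l^3 + l^2 + 6*l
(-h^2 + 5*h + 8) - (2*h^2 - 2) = -3*h^2 + 5*h + 10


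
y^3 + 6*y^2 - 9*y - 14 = (y - 2)*(y + 1)*(y + 7)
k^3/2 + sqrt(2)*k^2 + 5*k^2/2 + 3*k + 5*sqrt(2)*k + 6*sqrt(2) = (k/2 + sqrt(2))*(k + 2)*(k + 3)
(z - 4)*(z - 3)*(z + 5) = z^3 - 2*z^2 - 23*z + 60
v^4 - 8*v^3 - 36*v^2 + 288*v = v*(v - 8)*(v - 6)*(v + 6)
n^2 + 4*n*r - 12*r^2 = (n - 2*r)*(n + 6*r)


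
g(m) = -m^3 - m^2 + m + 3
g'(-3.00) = -20.00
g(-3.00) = 18.00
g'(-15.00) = -644.00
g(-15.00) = 3138.00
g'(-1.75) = -4.69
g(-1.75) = 3.55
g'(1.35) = -7.17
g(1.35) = 0.07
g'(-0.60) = 1.12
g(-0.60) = 2.26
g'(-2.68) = -15.19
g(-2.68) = 12.39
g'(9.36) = -280.55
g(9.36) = -895.28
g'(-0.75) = 0.81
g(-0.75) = 2.11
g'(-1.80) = -5.12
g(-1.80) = 3.79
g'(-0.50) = 1.25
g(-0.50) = 2.38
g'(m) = -3*m^2 - 2*m + 1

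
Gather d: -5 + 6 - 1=0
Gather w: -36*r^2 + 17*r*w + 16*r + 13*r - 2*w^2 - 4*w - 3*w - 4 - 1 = -36*r^2 + 29*r - 2*w^2 + w*(17*r - 7) - 5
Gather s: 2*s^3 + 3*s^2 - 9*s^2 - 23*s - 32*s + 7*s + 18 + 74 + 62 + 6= 2*s^3 - 6*s^2 - 48*s + 160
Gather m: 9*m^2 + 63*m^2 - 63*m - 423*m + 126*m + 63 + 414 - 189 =72*m^2 - 360*m + 288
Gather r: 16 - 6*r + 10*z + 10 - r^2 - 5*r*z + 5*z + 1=-r^2 + r*(-5*z - 6) + 15*z + 27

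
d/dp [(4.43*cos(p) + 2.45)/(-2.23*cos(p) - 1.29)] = 0.251199999999999*sin(p)/(2.23*cos(p) + 1.29)^2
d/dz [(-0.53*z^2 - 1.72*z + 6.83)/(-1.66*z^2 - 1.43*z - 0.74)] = (-2.0973*z^2 + 23.46*z + 11.0397)/(2.7556*z^4 + 4.7476*z^3 + 4.5017*z^2 + 2.1164*z + 0.5476)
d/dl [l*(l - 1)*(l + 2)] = 3*l^2 + 2*l - 2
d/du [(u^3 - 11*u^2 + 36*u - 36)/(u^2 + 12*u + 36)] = (u^3 + 18*u^2 - 168*u + 288)/(u^3 + 18*u^2 + 108*u + 216)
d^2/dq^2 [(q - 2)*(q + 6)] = 2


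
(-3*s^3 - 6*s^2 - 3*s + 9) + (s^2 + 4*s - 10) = -3*s^3 - 5*s^2 + s - 1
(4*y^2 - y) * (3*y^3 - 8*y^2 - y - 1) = 12*y^5 - 35*y^4 + 4*y^3 - 3*y^2 + y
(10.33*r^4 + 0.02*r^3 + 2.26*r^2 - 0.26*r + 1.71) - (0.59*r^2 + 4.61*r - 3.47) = 10.33*r^4 + 0.02*r^3 + 1.67*r^2 - 4.87*r + 5.18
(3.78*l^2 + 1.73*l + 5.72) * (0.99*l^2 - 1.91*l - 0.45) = 3.7422*l^4 - 5.5071*l^3 + 0.6575*l^2 - 11.7037*l - 2.574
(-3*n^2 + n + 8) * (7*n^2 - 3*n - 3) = -21*n^4 + 16*n^3 + 62*n^2 - 27*n - 24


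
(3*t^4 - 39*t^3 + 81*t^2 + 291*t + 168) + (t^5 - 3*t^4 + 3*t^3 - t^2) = t^5 - 36*t^3 + 80*t^2 + 291*t + 168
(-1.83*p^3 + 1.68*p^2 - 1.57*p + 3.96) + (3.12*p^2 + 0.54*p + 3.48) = -1.83*p^3 + 4.8*p^2 - 1.03*p + 7.44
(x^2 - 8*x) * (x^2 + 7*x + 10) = x^4 - x^3 - 46*x^2 - 80*x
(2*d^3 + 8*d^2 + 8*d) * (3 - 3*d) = -6*d^4 - 18*d^3 + 24*d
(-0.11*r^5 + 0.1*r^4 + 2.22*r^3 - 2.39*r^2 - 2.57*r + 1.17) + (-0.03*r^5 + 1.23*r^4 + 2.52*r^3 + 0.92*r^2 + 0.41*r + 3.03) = -0.14*r^5 + 1.33*r^4 + 4.74*r^3 - 1.47*r^2 - 2.16*r + 4.2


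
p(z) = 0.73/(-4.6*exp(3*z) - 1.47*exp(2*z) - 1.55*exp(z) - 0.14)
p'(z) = 0.73*(13.8*exp(3*z) + 2.94*exp(2*z) + 1.55*exp(z))/(-4.6*exp(3*z) - 1.47*exp(2*z) - 1.55*exp(z) - 0.14)^2 = (10.074*exp(2*z) + 2.1462*exp(z) + 1.1315)*exp(z)/(4.6*exp(3*z) + 1.47*exp(2*z) + 1.55*exp(z) + 0.14)^2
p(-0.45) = -0.25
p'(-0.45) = 0.49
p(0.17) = -0.06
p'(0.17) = 0.15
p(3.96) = -0.00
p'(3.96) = 0.00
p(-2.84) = -3.09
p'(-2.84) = 1.35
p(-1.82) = -1.62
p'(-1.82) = 1.40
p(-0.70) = -0.40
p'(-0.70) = 0.69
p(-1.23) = -0.88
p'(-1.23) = 1.10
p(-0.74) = -0.43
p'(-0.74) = 0.72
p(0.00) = -0.09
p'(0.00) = 0.22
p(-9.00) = -5.21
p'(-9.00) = 0.01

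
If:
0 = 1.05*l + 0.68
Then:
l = -0.65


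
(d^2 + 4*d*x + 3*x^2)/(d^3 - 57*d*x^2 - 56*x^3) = (-d - 3*x)/(-d^2 + d*x + 56*x^2)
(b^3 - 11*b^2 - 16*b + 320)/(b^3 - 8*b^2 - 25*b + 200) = (b - 8)/(b - 5)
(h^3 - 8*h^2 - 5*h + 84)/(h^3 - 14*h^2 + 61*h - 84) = (h + 3)/(h - 3)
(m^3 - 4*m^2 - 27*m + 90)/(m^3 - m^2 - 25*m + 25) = (m^2 - 9*m + 18)/(m^2 - 6*m + 5)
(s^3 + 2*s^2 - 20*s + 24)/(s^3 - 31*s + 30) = (s^2 - 4*s + 4)/(s^2 - 6*s + 5)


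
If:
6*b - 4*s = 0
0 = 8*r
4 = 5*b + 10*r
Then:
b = 4/5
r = 0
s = 6/5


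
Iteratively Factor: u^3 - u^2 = (u)*(u^2 - u) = u^2*(u - 1)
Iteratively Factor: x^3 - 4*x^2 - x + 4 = (x - 4)*(x^2 - 1) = (x - 4)*(x + 1)*(x - 1)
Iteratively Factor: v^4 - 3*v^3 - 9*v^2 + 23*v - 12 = (v + 3)*(v^3 - 6*v^2 + 9*v - 4) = (v - 1)*(v + 3)*(v^2 - 5*v + 4) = (v - 1)^2*(v + 3)*(v - 4)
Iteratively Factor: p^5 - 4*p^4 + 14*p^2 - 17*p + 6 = (p - 1)*(p^4 - 3*p^3 - 3*p^2 + 11*p - 6) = (p - 3)*(p - 1)*(p^3 - 3*p + 2) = (p - 3)*(p - 1)^2*(p^2 + p - 2) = (p - 3)*(p - 1)^2*(p + 2)*(p - 1)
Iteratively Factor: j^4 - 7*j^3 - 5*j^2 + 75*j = (j + 3)*(j^3 - 10*j^2 + 25*j) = (j - 5)*(j + 3)*(j^2 - 5*j) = (j - 5)^2*(j + 3)*(j)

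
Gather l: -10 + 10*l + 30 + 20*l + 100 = 30*l + 120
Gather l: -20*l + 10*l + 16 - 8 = 8 - 10*l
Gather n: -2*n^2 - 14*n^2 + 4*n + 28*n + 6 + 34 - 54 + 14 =-16*n^2 + 32*n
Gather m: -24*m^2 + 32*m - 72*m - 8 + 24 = -24*m^2 - 40*m + 16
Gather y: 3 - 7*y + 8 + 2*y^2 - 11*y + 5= 2*y^2 - 18*y + 16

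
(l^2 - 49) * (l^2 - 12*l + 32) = l^4 - 12*l^3 - 17*l^2 + 588*l - 1568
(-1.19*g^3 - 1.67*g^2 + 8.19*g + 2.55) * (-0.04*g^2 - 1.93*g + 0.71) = 0.0476*g^5 + 2.3635*g^4 + 2.0506*g^3 - 17.0944*g^2 + 0.893400000000001*g + 1.8105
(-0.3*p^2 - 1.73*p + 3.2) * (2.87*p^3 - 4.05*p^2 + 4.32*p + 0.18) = -0.861*p^5 - 3.7501*p^4 + 14.8945*p^3 - 20.4876*p^2 + 13.5126*p + 0.576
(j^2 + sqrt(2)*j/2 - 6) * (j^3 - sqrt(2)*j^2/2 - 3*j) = j^5 - 19*j^3/2 + 3*sqrt(2)*j^2/2 + 18*j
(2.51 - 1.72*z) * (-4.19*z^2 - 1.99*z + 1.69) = 7.2068*z^3 - 7.0941*z^2 - 7.9017*z + 4.2419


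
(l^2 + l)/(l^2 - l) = (l + 1)/(l - 1)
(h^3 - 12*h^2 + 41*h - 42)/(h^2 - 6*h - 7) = (h^2 - 5*h + 6)/(h + 1)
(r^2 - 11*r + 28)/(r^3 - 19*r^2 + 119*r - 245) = (r - 4)/(r^2 - 12*r + 35)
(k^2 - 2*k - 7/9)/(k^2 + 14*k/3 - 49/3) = (k + 1/3)/(k + 7)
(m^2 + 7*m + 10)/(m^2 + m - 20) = (m + 2)/(m - 4)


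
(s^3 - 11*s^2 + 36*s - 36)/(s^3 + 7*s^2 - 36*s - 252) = (s^2 - 5*s + 6)/(s^2 + 13*s + 42)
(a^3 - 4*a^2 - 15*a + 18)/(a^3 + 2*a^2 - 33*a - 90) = (a - 1)/(a + 5)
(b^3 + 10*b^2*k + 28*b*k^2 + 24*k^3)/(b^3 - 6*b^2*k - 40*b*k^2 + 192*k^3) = (b^2 + 4*b*k + 4*k^2)/(b^2 - 12*b*k + 32*k^2)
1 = 1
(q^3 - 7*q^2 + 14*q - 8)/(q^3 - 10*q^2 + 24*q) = (q^2 - 3*q + 2)/(q*(q - 6))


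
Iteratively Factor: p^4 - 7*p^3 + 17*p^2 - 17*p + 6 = (p - 3)*(p^3 - 4*p^2 + 5*p - 2) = (p - 3)*(p - 1)*(p^2 - 3*p + 2) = (p - 3)*(p - 2)*(p - 1)*(p - 1)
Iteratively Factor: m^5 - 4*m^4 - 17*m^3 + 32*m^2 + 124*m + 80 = (m - 5)*(m^4 + m^3 - 12*m^2 - 28*m - 16) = (m - 5)*(m + 2)*(m^3 - m^2 - 10*m - 8) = (m - 5)*(m + 1)*(m + 2)*(m^2 - 2*m - 8) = (m - 5)*(m - 4)*(m + 1)*(m + 2)*(m + 2)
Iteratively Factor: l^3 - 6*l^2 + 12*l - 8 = (l - 2)*(l^2 - 4*l + 4) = (l - 2)^2*(l - 2)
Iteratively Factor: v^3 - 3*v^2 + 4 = (v - 2)*(v^2 - v - 2) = (v - 2)*(v + 1)*(v - 2)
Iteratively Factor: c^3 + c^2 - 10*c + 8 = (c - 2)*(c^2 + 3*c - 4) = (c - 2)*(c + 4)*(c - 1)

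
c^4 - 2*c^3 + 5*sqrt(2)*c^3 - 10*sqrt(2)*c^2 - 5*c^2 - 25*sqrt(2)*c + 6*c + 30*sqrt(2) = (c - 3)*(c - 1)*(c + 2)*(c + 5*sqrt(2))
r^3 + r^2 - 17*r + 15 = (r - 3)*(r - 1)*(r + 5)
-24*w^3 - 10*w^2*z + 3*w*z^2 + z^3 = (-3*w + z)*(2*w + z)*(4*w + z)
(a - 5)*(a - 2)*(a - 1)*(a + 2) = a^4 - 6*a^3 + a^2 + 24*a - 20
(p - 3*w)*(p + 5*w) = p^2 + 2*p*w - 15*w^2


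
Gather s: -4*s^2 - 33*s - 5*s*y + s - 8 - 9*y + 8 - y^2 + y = -4*s^2 + s*(-5*y - 32) - y^2 - 8*y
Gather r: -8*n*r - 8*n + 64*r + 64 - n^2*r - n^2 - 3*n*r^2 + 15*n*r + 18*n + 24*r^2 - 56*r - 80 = -n^2 + 10*n + r^2*(24 - 3*n) + r*(-n^2 + 7*n + 8) - 16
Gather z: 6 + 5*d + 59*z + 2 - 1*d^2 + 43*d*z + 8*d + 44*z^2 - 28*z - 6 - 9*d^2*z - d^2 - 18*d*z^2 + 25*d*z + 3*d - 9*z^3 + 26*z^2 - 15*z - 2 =-2*d^2 + 16*d - 9*z^3 + z^2*(70 - 18*d) + z*(-9*d^2 + 68*d + 16)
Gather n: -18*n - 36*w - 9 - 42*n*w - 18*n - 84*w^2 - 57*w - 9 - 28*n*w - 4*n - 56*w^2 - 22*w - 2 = n*(-70*w - 40) - 140*w^2 - 115*w - 20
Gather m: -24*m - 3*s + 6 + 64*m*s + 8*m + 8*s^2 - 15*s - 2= m*(64*s - 16) + 8*s^2 - 18*s + 4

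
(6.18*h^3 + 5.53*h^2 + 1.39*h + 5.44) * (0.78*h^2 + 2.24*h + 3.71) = 4.8204*h^5 + 18.1566*h^4 + 36.3992*h^3 + 27.8731*h^2 + 17.3425*h + 20.1824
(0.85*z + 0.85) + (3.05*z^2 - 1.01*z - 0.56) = 3.05*z^2 - 0.16*z + 0.29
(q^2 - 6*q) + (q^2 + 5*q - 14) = 2*q^2 - q - 14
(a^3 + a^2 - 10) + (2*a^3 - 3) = 3*a^3 + a^2 - 13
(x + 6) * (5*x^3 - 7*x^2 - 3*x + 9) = 5*x^4 + 23*x^3 - 45*x^2 - 9*x + 54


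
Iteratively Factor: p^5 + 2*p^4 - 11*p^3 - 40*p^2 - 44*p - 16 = (p + 1)*(p^4 + p^3 - 12*p^2 - 28*p - 16) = (p - 4)*(p + 1)*(p^3 + 5*p^2 + 8*p + 4) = (p - 4)*(p + 1)*(p + 2)*(p^2 + 3*p + 2) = (p - 4)*(p + 1)^2*(p + 2)*(p + 2)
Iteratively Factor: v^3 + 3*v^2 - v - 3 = (v - 1)*(v^2 + 4*v + 3) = (v - 1)*(v + 1)*(v + 3)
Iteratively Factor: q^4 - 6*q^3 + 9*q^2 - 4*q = (q - 1)*(q^3 - 5*q^2 + 4*q) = (q - 1)^2*(q^2 - 4*q) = q*(q - 1)^2*(q - 4)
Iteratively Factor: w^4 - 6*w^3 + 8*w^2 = (w - 4)*(w^3 - 2*w^2) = w*(w - 4)*(w^2 - 2*w) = w*(w - 4)*(w - 2)*(w)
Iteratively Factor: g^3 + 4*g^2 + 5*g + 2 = (g + 2)*(g^2 + 2*g + 1) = (g + 1)*(g + 2)*(g + 1)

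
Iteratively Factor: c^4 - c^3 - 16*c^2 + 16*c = (c - 4)*(c^3 + 3*c^2 - 4*c) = (c - 4)*(c + 4)*(c^2 - c) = c*(c - 4)*(c + 4)*(c - 1)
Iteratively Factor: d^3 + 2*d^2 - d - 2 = (d + 2)*(d^2 - 1) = (d + 1)*(d + 2)*(d - 1)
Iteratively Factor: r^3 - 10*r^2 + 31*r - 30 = (r - 2)*(r^2 - 8*r + 15) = (r - 3)*(r - 2)*(r - 5)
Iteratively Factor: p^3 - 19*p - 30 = (p - 5)*(p^2 + 5*p + 6) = (p - 5)*(p + 3)*(p + 2)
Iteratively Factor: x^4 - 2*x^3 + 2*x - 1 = (x - 1)*(x^3 - x^2 - x + 1) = (x - 1)^2*(x^2 - 1) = (x - 1)^2*(x + 1)*(x - 1)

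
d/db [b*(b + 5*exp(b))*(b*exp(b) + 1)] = b*(b + 1)*(b + 5*exp(b))*exp(b) + b*(b*exp(b) + 1)*(5*exp(b) + 1) + (b + 5*exp(b))*(b*exp(b) + 1)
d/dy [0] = 0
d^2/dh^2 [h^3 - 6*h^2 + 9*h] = 6*h - 12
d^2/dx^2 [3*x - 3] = 0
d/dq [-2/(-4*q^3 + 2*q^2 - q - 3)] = 2*(-12*q^2 + 4*q - 1)/(4*q^3 - 2*q^2 + q + 3)^2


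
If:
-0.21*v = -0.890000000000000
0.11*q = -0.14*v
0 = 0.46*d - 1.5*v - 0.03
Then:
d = 13.89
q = -5.39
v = 4.24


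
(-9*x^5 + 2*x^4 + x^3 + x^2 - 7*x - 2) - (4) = -9*x^5 + 2*x^4 + x^3 + x^2 - 7*x - 6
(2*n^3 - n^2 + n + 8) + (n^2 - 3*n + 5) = 2*n^3 - 2*n + 13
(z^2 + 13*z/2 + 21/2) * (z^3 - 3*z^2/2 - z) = z^5 + 5*z^4 - z^3/4 - 89*z^2/4 - 21*z/2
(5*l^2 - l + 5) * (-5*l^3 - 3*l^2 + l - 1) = -25*l^5 - 10*l^4 - 17*l^3 - 21*l^2 + 6*l - 5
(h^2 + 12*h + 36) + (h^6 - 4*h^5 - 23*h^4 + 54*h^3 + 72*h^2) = h^6 - 4*h^5 - 23*h^4 + 54*h^3 + 73*h^2 + 12*h + 36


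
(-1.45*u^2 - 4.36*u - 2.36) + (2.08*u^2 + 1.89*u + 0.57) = 0.63*u^2 - 2.47*u - 1.79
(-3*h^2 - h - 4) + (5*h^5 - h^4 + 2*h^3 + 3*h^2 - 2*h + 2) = 5*h^5 - h^4 + 2*h^3 - 3*h - 2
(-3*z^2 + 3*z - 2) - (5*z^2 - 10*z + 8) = -8*z^2 + 13*z - 10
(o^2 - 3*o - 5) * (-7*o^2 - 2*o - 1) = -7*o^4 + 19*o^3 + 40*o^2 + 13*o + 5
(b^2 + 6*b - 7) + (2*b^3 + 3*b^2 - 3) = 2*b^3 + 4*b^2 + 6*b - 10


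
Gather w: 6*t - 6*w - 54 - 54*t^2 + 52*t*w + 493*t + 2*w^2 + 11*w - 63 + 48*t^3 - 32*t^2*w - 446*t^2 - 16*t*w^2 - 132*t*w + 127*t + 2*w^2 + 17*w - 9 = 48*t^3 - 500*t^2 + 626*t + w^2*(4 - 16*t) + w*(-32*t^2 - 80*t + 22) - 126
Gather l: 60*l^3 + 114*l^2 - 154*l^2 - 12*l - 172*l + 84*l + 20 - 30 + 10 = 60*l^3 - 40*l^2 - 100*l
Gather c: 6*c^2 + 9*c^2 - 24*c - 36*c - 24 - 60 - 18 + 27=15*c^2 - 60*c - 75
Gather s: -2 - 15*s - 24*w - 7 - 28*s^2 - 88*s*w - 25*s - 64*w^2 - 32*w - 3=-28*s^2 + s*(-88*w - 40) - 64*w^2 - 56*w - 12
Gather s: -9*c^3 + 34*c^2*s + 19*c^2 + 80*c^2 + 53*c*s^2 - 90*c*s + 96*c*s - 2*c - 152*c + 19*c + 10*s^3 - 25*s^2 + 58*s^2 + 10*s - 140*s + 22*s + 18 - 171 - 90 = -9*c^3 + 99*c^2 - 135*c + 10*s^3 + s^2*(53*c + 33) + s*(34*c^2 + 6*c - 108) - 243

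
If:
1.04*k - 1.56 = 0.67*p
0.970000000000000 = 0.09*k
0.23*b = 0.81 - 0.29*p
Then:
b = -14.64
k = 10.78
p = 14.40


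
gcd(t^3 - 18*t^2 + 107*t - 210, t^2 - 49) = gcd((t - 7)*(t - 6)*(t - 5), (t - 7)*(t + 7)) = t - 7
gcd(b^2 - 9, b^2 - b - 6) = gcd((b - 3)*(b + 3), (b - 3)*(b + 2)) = b - 3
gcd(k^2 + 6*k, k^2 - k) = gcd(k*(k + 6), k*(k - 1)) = k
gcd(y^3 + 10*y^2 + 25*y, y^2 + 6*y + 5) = y + 5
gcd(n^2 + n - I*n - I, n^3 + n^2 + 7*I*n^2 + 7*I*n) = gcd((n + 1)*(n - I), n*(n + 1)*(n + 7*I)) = n + 1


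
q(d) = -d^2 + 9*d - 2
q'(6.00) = -3.00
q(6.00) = 16.00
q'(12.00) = -15.00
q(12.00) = -38.00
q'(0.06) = 8.88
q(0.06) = -1.46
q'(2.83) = 3.34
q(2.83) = 15.46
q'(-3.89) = 16.78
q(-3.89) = -52.14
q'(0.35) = 8.30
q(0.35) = 1.03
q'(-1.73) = 12.46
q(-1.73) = -20.56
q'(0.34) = 8.32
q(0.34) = 0.94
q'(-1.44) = 11.88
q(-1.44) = -17.03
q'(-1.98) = 12.96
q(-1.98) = -23.74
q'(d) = 9 - 2*d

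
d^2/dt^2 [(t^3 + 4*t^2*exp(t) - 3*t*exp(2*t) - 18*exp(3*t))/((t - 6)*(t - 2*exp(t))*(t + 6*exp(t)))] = 6*(6*t^4*exp(2*t) + 27*t^3*exp(3*t) - 84*t^3*exp(2*t) + 2*t^3 + 54*t^2*exp(4*t) - 378*t^2*exp(3*t) + 333*t^2*exp(2*t) + 36*t^2*exp(t) - 756*t*exp(4*t) + 1350*t*exp(3*t) - 54*t*exp(2*t) + 2700*exp(4*t) + 324*exp(3*t) + 108*exp(2*t))/(t^6 + 18*t^5*exp(t) - 18*t^5 + 108*t^4*exp(2*t) - 324*t^4*exp(t) + 108*t^4 + 216*t^3*exp(3*t) - 1944*t^3*exp(2*t) + 1944*t^3*exp(t) - 216*t^3 - 3888*t^2*exp(3*t) + 11664*t^2*exp(2*t) - 3888*t^2*exp(t) + 23328*t*exp(3*t) - 23328*t*exp(2*t) - 46656*exp(3*t))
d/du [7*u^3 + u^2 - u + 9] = 21*u^2 + 2*u - 1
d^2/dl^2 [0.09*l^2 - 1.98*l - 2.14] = 0.180000000000000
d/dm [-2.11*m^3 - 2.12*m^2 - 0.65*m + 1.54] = -6.33*m^2 - 4.24*m - 0.65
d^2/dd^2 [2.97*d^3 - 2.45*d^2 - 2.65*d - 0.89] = 17.82*d - 4.9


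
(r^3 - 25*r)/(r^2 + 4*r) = (r^2 - 25)/(r + 4)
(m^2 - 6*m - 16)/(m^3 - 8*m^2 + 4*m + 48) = (m - 8)/(m^2 - 10*m + 24)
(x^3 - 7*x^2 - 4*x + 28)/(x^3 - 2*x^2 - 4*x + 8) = (x - 7)/(x - 2)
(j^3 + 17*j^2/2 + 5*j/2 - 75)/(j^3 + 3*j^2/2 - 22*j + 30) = (j + 5)/(j - 2)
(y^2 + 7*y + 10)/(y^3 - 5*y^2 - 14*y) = (y + 5)/(y*(y - 7))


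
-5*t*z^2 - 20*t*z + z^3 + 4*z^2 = z*(-5*t + z)*(z + 4)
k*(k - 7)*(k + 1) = k^3 - 6*k^2 - 7*k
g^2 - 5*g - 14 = (g - 7)*(g + 2)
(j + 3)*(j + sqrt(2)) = j^2 + sqrt(2)*j + 3*j + 3*sqrt(2)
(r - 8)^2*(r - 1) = r^3 - 17*r^2 + 80*r - 64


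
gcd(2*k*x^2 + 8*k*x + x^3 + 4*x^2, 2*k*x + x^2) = 2*k*x + x^2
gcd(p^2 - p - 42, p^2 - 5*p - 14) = p - 7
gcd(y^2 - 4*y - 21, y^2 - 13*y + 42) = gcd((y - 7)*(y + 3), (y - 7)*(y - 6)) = y - 7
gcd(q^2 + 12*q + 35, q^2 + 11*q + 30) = q + 5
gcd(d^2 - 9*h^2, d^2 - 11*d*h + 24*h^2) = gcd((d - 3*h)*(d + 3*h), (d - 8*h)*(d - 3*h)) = d - 3*h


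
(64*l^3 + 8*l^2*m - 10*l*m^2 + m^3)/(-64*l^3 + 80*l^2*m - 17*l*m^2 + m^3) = (-8*l^2 - 2*l*m + m^2)/(8*l^2 - 9*l*m + m^2)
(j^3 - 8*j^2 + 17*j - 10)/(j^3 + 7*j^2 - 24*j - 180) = (j^2 - 3*j + 2)/(j^2 + 12*j + 36)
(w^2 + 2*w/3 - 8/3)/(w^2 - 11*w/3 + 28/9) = 3*(w + 2)/(3*w - 7)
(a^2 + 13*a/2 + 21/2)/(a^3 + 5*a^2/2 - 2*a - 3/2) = (2*a + 7)/(2*a^2 - a - 1)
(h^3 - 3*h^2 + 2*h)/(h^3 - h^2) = (h - 2)/h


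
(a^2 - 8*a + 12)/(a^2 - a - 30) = (a - 2)/(a + 5)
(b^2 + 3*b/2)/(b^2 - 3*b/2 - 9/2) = b/(b - 3)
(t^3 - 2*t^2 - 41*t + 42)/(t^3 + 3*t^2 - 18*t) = (t^2 - 8*t + 7)/(t*(t - 3))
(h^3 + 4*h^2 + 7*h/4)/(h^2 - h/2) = (4*h^2 + 16*h + 7)/(2*(2*h - 1))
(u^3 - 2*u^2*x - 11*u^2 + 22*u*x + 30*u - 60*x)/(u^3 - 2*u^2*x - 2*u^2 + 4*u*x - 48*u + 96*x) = (u^2 - 11*u + 30)/(u^2 - 2*u - 48)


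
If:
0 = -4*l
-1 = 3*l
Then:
No Solution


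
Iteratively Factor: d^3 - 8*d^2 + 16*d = (d)*(d^2 - 8*d + 16) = d*(d - 4)*(d - 4)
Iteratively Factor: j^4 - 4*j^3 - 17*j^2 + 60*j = (j)*(j^3 - 4*j^2 - 17*j + 60) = j*(j + 4)*(j^2 - 8*j + 15) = j*(j - 3)*(j + 4)*(j - 5)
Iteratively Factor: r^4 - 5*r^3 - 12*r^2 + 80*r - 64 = (r + 4)*(r^3 - 9*r^2 + 24*r - 16) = (r - 1)*(r + 4)*(r^2 - 8*r + 16) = (r - 4)*(r - 1)*(r + 4)*(r - 4)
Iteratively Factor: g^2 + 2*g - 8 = (g + 4)*(g - 2)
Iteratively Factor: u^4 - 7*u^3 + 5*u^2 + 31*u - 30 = (u - 3)*(u^3 - 4*u^2 - 7*u + 10) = (u - 5)*(u - 3)*(u^2 + u - 2) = (u - 5)*(u - 3)*(u + 2)*(u - 1)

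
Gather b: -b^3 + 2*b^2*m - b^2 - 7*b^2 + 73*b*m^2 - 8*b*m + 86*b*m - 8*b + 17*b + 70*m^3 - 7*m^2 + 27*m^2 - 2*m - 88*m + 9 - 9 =-b^3 + b^2*(2*m - 8) + b*(73*m^2 + 78*m + 9) + 70*m^3 + 20*m^2 - 90*m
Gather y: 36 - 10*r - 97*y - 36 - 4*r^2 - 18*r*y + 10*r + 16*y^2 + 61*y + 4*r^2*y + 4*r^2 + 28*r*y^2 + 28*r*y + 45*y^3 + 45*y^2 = 45*y^3 + y^2*(28*r + 61) + y*(4*r^2 + 10*r - 36)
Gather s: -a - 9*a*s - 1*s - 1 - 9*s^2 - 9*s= -a - 9*s^2 + s*(-9*a - 10) - 1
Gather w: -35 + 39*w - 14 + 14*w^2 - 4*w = 14*w^2 + 35*w - 49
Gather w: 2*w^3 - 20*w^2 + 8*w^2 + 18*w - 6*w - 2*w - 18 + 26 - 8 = 2*w^3 - 12*w^2 + 10*w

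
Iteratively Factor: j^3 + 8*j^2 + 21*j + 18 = (j + 3)*(j^2 + 5*j + 6) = (j + 2)*(j + 3)*(j + 3)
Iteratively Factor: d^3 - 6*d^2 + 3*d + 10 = (d + 1)*(d^2 - 7*d + 10) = (d - 5)*(d + 1)*(d - 2)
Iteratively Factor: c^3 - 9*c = (c - 3)*(c^2 + 3*c) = (c - 3)*(c + 3)*(c)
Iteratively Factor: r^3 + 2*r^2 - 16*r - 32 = (r - 4)*(r^2 + 6*r + 8) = (r - 4)*(r + 2)*(r + 4)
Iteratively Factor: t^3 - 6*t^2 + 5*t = (t - 5)*(t^2 - t) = t*(t - 5)*(t - 1)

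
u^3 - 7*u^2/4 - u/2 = u*(u - 2)*(u + 1/4)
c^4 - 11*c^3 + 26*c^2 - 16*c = c*(c - 8)*(c - 2)*(c - 1)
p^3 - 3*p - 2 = (p - 2)*(p + 1)^2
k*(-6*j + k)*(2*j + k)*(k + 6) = -12*j^2*k^2 - 72*j^2*k - 4*j*k^3 - 24*j*k^2 + k^4 + 6*k^3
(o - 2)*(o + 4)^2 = o^3 + 6*o^2 - 32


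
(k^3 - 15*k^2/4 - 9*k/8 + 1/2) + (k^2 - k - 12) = k^3 - 11*k^2/4 - 17*k/8 - 23/2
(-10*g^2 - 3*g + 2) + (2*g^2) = -8*g^2 - 3*g + 2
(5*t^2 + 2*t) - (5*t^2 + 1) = 2*t - 1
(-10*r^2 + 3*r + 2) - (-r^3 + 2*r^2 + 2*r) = r^3 - 12*r^2 + r + 2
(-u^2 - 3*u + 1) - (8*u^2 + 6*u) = -9*u^2 - 9*u + 1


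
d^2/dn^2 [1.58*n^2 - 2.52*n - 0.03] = 3.16000000000000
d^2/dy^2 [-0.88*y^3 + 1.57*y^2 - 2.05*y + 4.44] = 3.14 - 5.28*y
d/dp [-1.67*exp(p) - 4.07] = -1.67*exp(p)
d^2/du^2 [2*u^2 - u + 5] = 4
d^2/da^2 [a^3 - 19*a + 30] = 6*a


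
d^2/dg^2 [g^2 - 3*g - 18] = 2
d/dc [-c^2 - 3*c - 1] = -2*c - 3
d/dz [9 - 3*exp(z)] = -3*exp(z)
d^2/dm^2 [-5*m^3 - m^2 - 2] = -30*m - 2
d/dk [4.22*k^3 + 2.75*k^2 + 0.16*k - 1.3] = 12.66*k^2 + 5.5*k + 0.16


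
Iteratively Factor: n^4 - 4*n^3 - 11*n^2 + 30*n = (n - 5)*(n^3 + n^2 - 6*n) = (n - 5)*(n + 3)*(n^2 - 2*n) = n*(n - 5)*(n + 3)*(n - 2)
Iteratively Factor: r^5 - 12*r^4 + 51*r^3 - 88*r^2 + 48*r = (r - 1)*(r^4 - 11*r^3 + 40*r^2 - 48*r) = (r - 3)*(r - 1)*(r^3 - 8*r^2 + 16*r) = (r - 4)*(r - 3)*(r - 1)*(r^2 - 4*r) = (r - 4)^2*(r - 3)*(r - 1)*(r)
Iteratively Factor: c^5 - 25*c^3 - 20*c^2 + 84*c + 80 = (c + 1)*(c^4 - c^3 - 24*c^2 + 4*c + 80) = (c - 5)*(c + 1)*(c^3 + 4*c^2 - 4*c - 16) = (c - 5)*(c + 1)*(c + 4)*(c^2 - 4) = (c - 5)*(c - 2)*(c + 1)*(c + 4)*(c + 2)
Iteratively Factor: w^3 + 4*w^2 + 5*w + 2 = (w + 1)*(w^2 + 3*w + 2) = (w + 1)*(w + 2)*(w + 1)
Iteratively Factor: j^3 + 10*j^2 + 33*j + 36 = (j + 4)*(j^2 + 6*j + 9) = (j + 3)*(j + 4)*(j + 3)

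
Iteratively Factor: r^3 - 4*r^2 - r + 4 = (r - 4)*(r^2 - 1) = (r - 4)*(r - 1)*(r + 1)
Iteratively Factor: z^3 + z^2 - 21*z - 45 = (z + 3)*(z^2 - 2*z - 15) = (z - 5)*(z + 3)*(z + 3)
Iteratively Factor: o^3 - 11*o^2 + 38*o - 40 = (o - 5)*(o^2 - 6*o + 8) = (o - 5)*(o - 4)*(o - 2)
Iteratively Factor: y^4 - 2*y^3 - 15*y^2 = (y - 5)*(y^3 + 3*y^2) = (y - 5)*(y + 3)*(y^2) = y*(y - 5)*(y + 3)*(y)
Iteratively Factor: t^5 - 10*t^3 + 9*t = (t - 1)*(t^4 + t^3 - 9*t^2 - 9*t) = (t - 3)*(t - 1)*(t^3 + 4*t^2 + 3*t) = (t - 3)*(t - 1)*(t + 1)*(t^2 + 3*t) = (t - 3)*(t - 1)*(t + 1)*(t + 3)*(t)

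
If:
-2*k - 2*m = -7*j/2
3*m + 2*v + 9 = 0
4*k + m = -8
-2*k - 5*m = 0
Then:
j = -16/21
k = -20/9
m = 8/9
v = -35/6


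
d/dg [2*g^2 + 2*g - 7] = 4*g + 2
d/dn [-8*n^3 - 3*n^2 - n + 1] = -24*n^2 - 6*n - 1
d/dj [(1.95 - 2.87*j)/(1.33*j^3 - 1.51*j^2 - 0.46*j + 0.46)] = (7.6342*j^3 - 12.1142*j^2 + 5.889*j - 0.4232)/(1.7689*j^6 - 4.0166*j^5 + 1.0565*j^4 + 2.6128*j^3 - 1.1776*j^2 - 0.4232*j + 0.2116)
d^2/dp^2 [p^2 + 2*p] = 2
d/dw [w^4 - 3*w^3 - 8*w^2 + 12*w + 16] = 4*w^3 - 9*w^2 - 16*w + 12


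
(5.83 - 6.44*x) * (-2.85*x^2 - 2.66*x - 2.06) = 18.354*x^3 + 0.514900000000001*x^2 - 2.2414*x - 12.0098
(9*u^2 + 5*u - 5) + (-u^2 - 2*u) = 8*u^2 + 3*u - 5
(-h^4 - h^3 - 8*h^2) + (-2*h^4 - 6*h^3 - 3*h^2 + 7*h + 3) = -3*h^4 - 7*h^3 - 11*h^2 + 7*h + 3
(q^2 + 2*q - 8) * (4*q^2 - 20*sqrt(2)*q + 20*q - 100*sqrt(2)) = 4*q^4 - 20*sqrt(2)*q^3 + 28*q^3 - 140*sqrt(2)*q^2 + 8*q^2 - 160*q - 40*sqrt(2)*q + 800*sqrt(2)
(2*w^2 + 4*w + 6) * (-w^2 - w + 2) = -2*w^4 - 6*w^3 - 6*w^2 + 2*w + 12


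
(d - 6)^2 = d^2 - 12*d + 36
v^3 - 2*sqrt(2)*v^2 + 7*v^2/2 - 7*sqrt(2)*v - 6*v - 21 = (v + 7/2)*(v - 3*sqrt(2))*(v + sqrt(2))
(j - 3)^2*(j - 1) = j^3 - 7*j^2 + 15*j - 9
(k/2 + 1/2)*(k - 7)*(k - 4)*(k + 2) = k^4/2 - 4*k^3 - 3*k^2/2 + 31*k + 28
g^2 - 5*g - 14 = (g - 7)*(g + 2)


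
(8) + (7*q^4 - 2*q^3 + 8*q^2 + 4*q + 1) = 7*q^4 - 2*q^3 + 8*q^2 + 4*q + 9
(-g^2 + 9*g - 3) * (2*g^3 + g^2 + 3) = -2*g^5 + 17*g^4 + 3*g^3 - 6*g^2 + 27*g - 9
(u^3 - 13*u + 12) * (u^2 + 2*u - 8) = u^5 + 2*u^4 - 21*u^3 - 14*u^2 + 128*u - 96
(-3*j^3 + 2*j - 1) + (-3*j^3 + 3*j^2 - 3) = -6*j^3 + 3*j^2 + 2*j - 4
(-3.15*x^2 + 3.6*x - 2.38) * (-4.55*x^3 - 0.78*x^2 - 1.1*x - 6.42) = 14.3325*x^5 - 13.923*x^4 + 11.486*x^3 + 18.1194*x^2 - 20.494*x + 15.2796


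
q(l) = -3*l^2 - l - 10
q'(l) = -6*l - 1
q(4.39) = -72.21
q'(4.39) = -27.34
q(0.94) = -13.59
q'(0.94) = -6.64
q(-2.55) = -26.96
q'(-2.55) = 14.30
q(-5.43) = -93.02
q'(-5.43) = 31.58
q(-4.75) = -72.94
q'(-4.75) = 27.50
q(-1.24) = -13.37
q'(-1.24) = 6.44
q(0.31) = -10.60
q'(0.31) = -2.86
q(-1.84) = -18.32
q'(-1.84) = 10.04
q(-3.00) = -34.00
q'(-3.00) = 17.00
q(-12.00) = -430.00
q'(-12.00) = 71.00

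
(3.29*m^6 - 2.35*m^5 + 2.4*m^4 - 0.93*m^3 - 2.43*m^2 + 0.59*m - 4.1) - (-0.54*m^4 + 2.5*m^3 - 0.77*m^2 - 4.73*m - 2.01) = 3.29*m^6 - 2.35*m^5 + 2.94*m^4 - 3.43*m^3 - 1.66*m^2 + 5.32*m - 2.09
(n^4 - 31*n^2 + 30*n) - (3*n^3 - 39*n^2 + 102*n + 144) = n^4 - 3*n^3 + 8*n^2 - 72*n - 144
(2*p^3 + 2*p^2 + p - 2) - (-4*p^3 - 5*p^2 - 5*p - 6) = 6*p^3 + 7*p^2 + 6*p + 4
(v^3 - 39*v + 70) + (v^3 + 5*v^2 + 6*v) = 2*v^3 + 5*v^2 - 33*v + 70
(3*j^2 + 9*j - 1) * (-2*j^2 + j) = -6*j^4 - 15*j^3 + 11*j^2 - j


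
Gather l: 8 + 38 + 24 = 70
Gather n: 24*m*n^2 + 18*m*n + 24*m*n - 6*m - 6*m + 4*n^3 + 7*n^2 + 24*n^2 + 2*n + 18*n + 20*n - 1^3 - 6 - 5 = -12*m + 4*n^3 + n^2*(24*m + 31) + n*(42*m + 40) - 12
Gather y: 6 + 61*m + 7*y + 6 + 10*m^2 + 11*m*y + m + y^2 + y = 10*m^2 + 62*m + y^2 + y*(11*m + 8) + 12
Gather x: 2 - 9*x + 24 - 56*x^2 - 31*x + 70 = -56*x^2 - 40*x + 96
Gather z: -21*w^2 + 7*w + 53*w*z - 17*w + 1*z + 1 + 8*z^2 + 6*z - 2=-21*w^2 - 10*w + 8*z^2 + z*(53*w + 7) - 1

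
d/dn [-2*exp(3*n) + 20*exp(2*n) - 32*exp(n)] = (-6*exp(2*n) + 40*exp(n) - 32)*exp(n)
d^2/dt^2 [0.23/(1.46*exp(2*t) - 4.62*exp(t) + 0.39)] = ((1.0626 - 1.3432*exp(t))*(1.46*exp(2*t) - 4.62*exp(t) + 0.39) + 0.23*(2.92*exp(t) - 4.62)*(5.84*exp(t) - 9.24)*exp(t))*exp(t)/(1.46*exp(2*t) - 4.62*exp(t) + 0.39)^3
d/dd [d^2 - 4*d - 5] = 2*d - 4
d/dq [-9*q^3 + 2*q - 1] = 2 - 27*q^2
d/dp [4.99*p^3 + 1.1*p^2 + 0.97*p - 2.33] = 14.97*p^2 + 2.2*p + 0.97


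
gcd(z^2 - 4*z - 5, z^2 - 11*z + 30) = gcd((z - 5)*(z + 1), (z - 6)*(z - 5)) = z - 5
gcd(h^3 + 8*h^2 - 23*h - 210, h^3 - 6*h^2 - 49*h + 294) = h + 7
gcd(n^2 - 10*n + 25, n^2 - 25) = n - 5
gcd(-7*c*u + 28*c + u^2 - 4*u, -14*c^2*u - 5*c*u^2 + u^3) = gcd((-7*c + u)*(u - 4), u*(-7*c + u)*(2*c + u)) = -7*c + u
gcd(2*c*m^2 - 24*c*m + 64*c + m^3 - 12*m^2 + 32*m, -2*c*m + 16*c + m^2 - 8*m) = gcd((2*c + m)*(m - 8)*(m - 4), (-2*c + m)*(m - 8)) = m - 8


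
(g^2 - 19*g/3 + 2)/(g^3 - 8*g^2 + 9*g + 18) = (g - 1/3)/(g^2 - 2*g - 3)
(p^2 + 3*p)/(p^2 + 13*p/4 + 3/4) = 4*p/(4*p + 1)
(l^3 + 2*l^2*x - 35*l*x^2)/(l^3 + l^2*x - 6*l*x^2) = (l^2 + 2*l*x - 35*x^2)/(l^2 + l*x - 6*x^2)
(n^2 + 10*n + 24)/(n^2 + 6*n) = (n + 4)/n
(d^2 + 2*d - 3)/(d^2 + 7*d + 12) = (d - 1)/(d + 4)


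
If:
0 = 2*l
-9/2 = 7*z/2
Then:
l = 0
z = -9/7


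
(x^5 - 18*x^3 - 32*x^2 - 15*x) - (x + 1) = x^5 - 18*x^3 - 32*x^2 - 16*x - 1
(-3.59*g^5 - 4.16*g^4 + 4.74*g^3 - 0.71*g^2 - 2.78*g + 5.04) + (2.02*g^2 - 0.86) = -3.59*g^5 - 4.16*g^4 + 4.74*g^3 + 1.31*g^2 - 2.78*g + 4.18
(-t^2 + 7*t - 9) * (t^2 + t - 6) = -t^4 + 6*t^3 + 4*t^2 - 51*t + 54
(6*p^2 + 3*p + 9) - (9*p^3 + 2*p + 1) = -9*p^3 + 6*p^2 + p + 8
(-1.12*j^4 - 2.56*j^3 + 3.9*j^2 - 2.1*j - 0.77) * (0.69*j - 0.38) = -0.7728*j^5 - 1.3408*j^4 + 3.6638*j^3 - 2.931*j^2 + 0.2667*j + 0.2926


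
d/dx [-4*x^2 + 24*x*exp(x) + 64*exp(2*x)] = 24*x*exp(x) - 8*x + 128*exp(2*x) + 24*exp(x)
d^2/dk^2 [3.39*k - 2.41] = 0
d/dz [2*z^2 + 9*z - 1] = 4*z + 9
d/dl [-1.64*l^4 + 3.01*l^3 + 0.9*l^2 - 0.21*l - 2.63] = -6.56*l^3 + 9.03*l^2 + 1.8*l - 0.21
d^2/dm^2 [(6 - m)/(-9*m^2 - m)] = 6*(27*m^3 - 486*m^2 - 54*m - 2)/(m^3*(729*m^3 + 243*m^2 + 27*m + 1))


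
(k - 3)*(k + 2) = k^2 - k - 6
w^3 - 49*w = w*(w - 7)*(w + 7)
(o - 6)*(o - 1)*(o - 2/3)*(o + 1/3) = o^4 - 22*o^3/3 + 73*o^2/9 - 4*o/9 - 4/3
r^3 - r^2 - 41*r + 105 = (r - 5)*(r - 3)*(r + 7)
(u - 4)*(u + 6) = u^2 + 2*u - 24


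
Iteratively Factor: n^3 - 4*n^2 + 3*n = (n - 1)*(n^2 - 3*n) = (n - 3)*(n - 1)*(n)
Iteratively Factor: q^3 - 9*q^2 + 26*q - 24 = (q - 3)*(q^2 - 6*q + 8) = (q - 3)*(q - 2)*(q - 4)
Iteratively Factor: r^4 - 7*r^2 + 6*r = (r - 2)*(r^3 + 2*r^2 - 3*r) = (r - 2)*(r - 1)*(r^2 + 3*r) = (r - 2)*(r - 1)*(r + 3)*(r)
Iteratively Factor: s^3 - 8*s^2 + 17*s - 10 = (s - 2)*(s^2 - 6*s + 5) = (s - 5)*(s - 2)*(s - 1)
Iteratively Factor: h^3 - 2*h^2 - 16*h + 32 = (h - 2)*(h^2 - 16) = (h - 2)*(h + 4)*(h - 4)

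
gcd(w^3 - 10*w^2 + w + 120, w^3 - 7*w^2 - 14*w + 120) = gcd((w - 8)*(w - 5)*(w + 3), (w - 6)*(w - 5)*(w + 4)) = w - 5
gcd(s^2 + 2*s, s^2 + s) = s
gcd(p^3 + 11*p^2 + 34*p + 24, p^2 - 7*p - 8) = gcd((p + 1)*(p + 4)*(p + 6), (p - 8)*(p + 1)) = p + 1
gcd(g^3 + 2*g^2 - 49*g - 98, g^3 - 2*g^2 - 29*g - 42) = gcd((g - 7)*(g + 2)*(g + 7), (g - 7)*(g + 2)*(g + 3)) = g^2 - 5*g - 14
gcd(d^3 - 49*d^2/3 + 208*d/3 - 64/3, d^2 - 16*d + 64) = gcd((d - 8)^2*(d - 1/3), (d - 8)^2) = d^2 - 16*d + 64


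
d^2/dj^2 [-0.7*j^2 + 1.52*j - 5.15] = -1.40000000000000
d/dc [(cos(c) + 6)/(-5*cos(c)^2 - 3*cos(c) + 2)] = 5*(sin(c)^2 - 12*cos(c) - 5)*sin(c)/(5*cos(c)^2 + 3*cos(c) - 2)^2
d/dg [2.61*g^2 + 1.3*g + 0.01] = 5.22*g + 1.3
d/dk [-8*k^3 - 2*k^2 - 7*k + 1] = -24*k^2 - 4*k - 7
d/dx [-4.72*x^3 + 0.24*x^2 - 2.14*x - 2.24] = -14.16*x^2 + 0.48*x - 2.14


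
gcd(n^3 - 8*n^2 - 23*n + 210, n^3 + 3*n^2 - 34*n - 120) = n^2 - n - 30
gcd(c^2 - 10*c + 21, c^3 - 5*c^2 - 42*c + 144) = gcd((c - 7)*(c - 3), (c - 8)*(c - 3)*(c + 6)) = c - 3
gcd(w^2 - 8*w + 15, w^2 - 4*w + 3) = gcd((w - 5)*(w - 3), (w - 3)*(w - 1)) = w - 3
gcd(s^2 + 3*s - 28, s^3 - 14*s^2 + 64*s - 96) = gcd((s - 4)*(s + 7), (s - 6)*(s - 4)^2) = s - 4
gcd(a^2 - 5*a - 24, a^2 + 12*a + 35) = 1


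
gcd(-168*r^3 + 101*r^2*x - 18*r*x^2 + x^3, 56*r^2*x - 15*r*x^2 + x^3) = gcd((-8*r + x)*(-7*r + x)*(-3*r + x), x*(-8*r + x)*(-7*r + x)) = 56*r^2 - 15*r*x + x^2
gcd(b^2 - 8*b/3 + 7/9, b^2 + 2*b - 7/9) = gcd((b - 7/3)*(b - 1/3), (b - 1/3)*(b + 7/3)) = b - 1/3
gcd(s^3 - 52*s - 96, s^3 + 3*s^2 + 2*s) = s + 2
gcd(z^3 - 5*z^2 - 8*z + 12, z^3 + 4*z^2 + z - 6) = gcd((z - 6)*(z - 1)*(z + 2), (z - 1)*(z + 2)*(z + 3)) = z^2 + z - 2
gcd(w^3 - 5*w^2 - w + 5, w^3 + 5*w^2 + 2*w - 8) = w - 1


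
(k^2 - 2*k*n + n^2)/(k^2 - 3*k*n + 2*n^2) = (k - n)/(k - 2*n)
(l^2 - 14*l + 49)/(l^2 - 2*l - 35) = (l - 7)/(l + 5)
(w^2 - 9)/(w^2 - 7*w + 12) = (w + 3)/(w - 4)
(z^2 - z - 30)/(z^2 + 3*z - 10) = (z - 6)/(z - 2)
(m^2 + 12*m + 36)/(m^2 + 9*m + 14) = (m^2 + 12*m + 36)/(m^2 + 9*m + 14)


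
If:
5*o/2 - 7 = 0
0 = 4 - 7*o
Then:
No Solution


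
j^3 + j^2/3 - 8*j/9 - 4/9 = (j - 1)*(j + 2/3)^2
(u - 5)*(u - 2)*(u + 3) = u^3 - 4*u^2 - 11*u + 30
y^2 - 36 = (y - 6)*(y + 6)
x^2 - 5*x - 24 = (x - 8)*(x + 3)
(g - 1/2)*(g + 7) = g^2 + 13*g/2 - 7/2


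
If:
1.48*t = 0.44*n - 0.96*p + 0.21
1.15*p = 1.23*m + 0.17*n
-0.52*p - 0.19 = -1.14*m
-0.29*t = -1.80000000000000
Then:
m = 7.85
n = 57.16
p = 16.85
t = 6.21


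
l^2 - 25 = (l - 5)*(l + 5)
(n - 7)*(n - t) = n^2 - n*t - 7*n + 7*t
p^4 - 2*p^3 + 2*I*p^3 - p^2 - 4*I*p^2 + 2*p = p*(p - 2)*(p + I)^2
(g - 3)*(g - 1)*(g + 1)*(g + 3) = g^4 - 10*g^2 + 9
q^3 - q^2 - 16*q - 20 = (q - 5)*(q + 2)^2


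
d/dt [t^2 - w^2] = 2*t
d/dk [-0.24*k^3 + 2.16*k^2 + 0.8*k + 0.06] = -0.72*k^2 + 4.32*k + 0.8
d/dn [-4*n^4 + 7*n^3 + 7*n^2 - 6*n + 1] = -16*n^3 + 21*n^2 + 14*n - 6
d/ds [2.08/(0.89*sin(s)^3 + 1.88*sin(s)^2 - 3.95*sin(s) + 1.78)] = (-5.5536*sin(s)^2 - 7.8208*sin(s) + 8.216)*cos(s)/(0.89*sin(s)^3 + 1.88*sin(s)^2 - 3.95*sin(s) + 1.78)^2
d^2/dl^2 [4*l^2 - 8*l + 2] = 8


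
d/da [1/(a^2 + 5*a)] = (-2*a - 5)/(a^2*(a + 5)^2)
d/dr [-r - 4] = -1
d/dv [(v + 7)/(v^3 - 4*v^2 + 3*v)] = (v*(v^2 - 4*v + 3) - (v + 7)*(3*v^2 - 8*v + 3))/(v^2*(v^2 - 4*v + 3)^2)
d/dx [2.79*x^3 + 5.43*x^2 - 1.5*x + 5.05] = 8.37*x^2 + 10.86*x - 1.5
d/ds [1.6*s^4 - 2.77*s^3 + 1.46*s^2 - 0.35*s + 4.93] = 6.4*s^3 - 8.31*s^2 + 2.92*s - 0.35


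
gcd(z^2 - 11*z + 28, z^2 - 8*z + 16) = z - 4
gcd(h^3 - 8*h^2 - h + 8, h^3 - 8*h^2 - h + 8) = h^3 - 8*h^2 - h + 8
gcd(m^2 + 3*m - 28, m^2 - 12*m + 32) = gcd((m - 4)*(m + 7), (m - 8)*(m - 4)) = m - 4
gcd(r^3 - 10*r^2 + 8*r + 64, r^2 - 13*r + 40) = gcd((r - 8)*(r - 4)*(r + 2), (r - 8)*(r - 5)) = r - 8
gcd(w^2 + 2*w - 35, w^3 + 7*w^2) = w + 7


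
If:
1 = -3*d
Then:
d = -1/3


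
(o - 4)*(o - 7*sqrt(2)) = o^2 - 7*sqrt(2)*o - 4*o + 28*sqrt(2)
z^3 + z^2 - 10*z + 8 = (z - 2)*(z - 1)*(z + 4)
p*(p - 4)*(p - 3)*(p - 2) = p^4 - 9*p^3 + 26*p^2 - 24*p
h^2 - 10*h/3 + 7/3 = (h - 7/3)*(h - 1)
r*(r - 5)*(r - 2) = r^3 - 7*r^2 + 10*r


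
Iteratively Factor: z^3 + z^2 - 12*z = (z + 4)*(z^2 - 3*z) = z*(z + 4)*(z - 3)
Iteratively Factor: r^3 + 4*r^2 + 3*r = (r)*(r^2 + 4*r + 3) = r*(r + 1)*(r + 3)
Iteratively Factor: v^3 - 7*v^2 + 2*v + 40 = (v + 2)*(v^2 - 9*v + 20) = (v - 4)*(v + 2)*(v - 5)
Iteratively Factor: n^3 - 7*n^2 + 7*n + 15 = (n - 3)*(n^2 - 4*n - 5) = (n - 3)*(n + 1)*(n - 5)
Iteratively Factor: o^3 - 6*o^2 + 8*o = (o)*(o^2 - 6*o + 8) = o*(o - 2)*(o - 4)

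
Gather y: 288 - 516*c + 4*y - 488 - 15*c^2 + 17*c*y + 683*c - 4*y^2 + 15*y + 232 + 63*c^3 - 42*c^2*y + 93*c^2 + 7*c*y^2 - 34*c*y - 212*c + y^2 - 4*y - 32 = 63*c^3 + 78*c^2 - 45*c + y^2*(7*c - 3) + y*(-42*c^2 - 17*c + 15)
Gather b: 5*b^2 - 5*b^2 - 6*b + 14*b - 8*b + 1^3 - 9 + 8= 0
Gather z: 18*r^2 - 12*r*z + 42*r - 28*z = 18*r^2 + 42*r + z*(-12*r - 28)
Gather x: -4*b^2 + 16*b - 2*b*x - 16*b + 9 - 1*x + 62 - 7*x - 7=-4*b^2 + x*(-2*b - 8) + 64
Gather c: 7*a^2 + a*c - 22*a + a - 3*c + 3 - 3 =7*a^2 - 21*a + c*(a - 3)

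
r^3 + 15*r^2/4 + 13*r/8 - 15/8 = (r - 1/2)*(r + 5/4)*(r + 3)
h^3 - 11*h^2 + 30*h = h*(h - 6)*(h - 5)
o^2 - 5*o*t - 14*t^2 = (o - 7*t)*(o + 2*t)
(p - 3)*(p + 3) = p^2 - 9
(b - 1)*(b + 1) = b^2 - 1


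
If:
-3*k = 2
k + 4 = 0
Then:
No Solution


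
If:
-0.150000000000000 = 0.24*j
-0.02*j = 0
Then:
No Solution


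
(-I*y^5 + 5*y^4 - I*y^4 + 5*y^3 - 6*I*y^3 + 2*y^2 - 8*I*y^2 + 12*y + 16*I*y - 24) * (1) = -I*y^5 + 5*y^4 - I*y^4 + 5*y^3 - 6*I*y^3 + 2*y^2 - 8*I*y^2 + 12*y + 16*I*y - 24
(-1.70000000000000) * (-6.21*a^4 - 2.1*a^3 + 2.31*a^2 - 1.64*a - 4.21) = 10.557*a^4 + 3.57*a^3 - 3.927*a^2 + 2.788*a + 7.157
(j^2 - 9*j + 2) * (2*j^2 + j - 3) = 2*j^4 - 17*j^3 - 8*j^2 + 29*j - 6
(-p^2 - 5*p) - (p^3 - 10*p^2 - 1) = -p^3 + 9*p^2 - 5*p + 1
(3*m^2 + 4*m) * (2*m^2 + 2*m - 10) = 6*m^4 + 14*m^3 - 22*m^2 - 40*m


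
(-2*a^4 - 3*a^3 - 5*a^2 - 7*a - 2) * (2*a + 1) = -4*a^5 - 8*a^4 - 13*a^3 - 19*a^2 - 11*a - 2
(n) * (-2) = -2*n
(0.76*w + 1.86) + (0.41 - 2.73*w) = 2.27 - 1.97*w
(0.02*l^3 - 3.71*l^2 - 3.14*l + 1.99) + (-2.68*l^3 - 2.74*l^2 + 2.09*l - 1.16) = -2.66*l^3 - 6.45*l^2 - 1.05*l + 0.83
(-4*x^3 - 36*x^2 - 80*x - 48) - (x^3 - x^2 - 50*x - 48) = -5*x^3 - 35*x^2 - 30*x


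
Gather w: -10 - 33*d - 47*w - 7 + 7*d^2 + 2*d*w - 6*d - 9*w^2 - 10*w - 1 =7*d^2 - 39*d - 9*w^2 + w*(2*d - 57) - 18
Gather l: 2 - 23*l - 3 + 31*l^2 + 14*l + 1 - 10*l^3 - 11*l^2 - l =-10*l^3 + 20*l^2 - 10*l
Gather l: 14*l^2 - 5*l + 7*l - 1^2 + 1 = 14*l^2 + 2*l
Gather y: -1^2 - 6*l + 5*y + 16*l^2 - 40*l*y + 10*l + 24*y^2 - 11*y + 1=16*l^2 + 4*l + 24*y^2 + y*(-40*l - 6)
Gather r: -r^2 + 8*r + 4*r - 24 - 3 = -r^2 + 12*r - 27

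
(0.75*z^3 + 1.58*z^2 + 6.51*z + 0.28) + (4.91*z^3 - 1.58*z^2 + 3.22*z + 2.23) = 5.66*z^3 + 9.73*z + 2.51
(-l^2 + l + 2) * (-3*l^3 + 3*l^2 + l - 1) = 3*l^5 - 6*l^4 - 4*l^3 + 8*l^2 + l - 2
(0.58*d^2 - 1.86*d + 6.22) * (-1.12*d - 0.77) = -0.6496*d^3 + 1.6366*d^2 - 5.5342*d - 4.7894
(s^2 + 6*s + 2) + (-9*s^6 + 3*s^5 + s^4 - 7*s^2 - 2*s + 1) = -9*s^6 + 3*s^5 + s^4 - 6*s^2 + 4*s + 3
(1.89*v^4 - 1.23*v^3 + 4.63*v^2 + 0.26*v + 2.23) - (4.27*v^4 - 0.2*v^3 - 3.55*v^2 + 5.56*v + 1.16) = -2.38*v^4 - 1.03*v^3 + 8.18*v^2 - 5.3*v + 1.07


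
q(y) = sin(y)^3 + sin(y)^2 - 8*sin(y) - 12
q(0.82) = -16.92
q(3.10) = -12.33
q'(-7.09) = -5.45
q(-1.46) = -4.04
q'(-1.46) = -0.78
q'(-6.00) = -6.92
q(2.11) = -17.50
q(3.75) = -7.29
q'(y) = 3*sin(y)^2*cos(y) + 2*sin(y)*cos(y) - 8*cos(y)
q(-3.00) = -10.85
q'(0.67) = -4.39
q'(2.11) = 2.09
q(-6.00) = -14.14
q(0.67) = -16.34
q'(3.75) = 6.70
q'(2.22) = 2.72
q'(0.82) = -3.37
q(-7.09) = -6.08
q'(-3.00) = 8.14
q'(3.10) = 7.90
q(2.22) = -17.23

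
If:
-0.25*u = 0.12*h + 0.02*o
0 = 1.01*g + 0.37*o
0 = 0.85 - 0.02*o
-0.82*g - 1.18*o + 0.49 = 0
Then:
No Solution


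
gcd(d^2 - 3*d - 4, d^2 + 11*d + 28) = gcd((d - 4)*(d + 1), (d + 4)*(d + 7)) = 1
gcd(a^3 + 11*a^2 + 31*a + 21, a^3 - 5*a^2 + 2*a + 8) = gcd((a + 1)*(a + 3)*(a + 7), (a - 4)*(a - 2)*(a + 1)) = a + 1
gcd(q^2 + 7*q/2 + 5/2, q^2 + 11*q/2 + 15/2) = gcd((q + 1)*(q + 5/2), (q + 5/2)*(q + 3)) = q + 5/2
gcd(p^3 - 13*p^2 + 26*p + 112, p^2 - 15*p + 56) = p^2 - 15*p + 56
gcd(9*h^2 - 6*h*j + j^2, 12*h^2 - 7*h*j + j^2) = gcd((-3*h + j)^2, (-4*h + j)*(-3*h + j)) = 3*h - j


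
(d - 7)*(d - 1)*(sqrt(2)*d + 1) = sqrt(2)*d^3 - 8*sqrt(2)*d^2 + d^2 - 8*d + 7*sqrt(2)*d + 7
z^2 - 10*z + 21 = (z - 7)*(z - 3)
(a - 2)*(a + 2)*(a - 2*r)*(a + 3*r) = a^4 + a^3*r - 6*a^2*r^2 - 4*a^2 - 4*a*r + 24*r^2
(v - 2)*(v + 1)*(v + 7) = v^3 + 6*v^2 - 9*v - 14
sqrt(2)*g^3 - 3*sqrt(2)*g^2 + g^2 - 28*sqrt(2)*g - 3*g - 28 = (g - 7)*(g + 4)*(sqrt(2)*g + 1)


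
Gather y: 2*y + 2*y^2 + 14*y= 2*y^2 + 16*y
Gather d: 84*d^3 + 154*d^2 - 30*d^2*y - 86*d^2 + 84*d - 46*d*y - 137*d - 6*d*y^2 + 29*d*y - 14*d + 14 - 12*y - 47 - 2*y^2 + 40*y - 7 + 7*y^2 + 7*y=84*d^3 + d^2*(68 - 30*y) + d*(-6*y^2 - 17*y - 67) + 5*y^2 + 35*y - 40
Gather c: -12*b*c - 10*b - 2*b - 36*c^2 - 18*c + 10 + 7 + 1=-12*b - 36*c^2 + c*(-12*b - 18) + 18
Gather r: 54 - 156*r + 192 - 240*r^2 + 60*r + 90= -240*r^2 - 96*r + 336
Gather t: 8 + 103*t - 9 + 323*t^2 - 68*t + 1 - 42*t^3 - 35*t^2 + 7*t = -42*t^3 + 288*t^2 + 42*t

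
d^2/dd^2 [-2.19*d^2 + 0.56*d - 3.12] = -4.38000000000000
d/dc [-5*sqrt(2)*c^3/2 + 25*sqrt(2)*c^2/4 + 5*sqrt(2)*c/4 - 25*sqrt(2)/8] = 5*sqrt(2)*(-6*c^2 + 10*c + 1)/4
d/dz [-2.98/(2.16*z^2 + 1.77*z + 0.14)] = (12.8736*z + 5.2746)/(2.16*z^2 + 1.77*z + 0.14)^2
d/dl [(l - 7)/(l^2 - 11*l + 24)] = (l^2 - 11*l - (l - 7)*(2*l - 11) + 24)/(l^2 - 11*l + 24)^2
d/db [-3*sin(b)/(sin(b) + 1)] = -3*cos(b)/(sin(b) + 1)^2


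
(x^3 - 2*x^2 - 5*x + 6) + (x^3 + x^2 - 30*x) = 2*x^3 - x^2 - 35*x + 6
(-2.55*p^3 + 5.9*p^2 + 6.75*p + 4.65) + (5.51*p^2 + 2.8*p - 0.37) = -2.55*p^3 + 11.41*p^2 + 9.55*p + 4.28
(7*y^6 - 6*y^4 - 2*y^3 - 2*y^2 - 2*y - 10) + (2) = 7*y^6 - 6*y^4 - 2*y^3 - 2*y^2 - 2*y - 8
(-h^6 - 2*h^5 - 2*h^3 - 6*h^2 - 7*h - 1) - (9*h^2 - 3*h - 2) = -h^6 - 2*h^5 - 2*h^3 - 15*h^2 - 4*h + 1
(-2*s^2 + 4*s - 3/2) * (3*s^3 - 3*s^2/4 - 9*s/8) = -6*s^5 + 27*s^4/2 - 21*s^3/4 - 27*s^2/8 + 27*s/16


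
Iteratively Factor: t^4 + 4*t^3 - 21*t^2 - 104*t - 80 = (t + 4)*(t^3 - 21*t - 20) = (t + 4)^2*(t^2 - 4*t - 5) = (t + 1)*(t + 4)^2*(t - 5)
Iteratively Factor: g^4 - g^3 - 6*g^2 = (g)*(g^3 - g^2 - 6*g) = g*(g + 2)*(g^2 - 3*g) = g*(g - 3)*(g + 2)*(g)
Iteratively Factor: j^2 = (j)*(j)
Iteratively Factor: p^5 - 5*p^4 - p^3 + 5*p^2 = (p - 5)*(p^4 - p^2) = (p - 5)*(p - 1)*(p^3 + p^2) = (p - 5)*(p - 1)*(p + 1)*(p^2) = p*(p - 5)*(p - 1)*(p + 1)*(p)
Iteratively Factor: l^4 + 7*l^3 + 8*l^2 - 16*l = (l + 4)*(l^3 + 3*l^2 - 4*l) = l*(l + 4)*(l^2 + 3*l - 4) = l*(l - 1)*(l + 4)*(l + 4)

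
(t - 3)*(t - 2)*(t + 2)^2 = t^4 - t^3 - 10*t^2 + 4*t + 24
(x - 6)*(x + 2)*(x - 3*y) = x^3 - 3*x^2*y - 4*x^2 + 12*x*y - 12*x + 36*y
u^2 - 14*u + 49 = (u - 7)^2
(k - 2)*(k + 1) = k^2 - k - 2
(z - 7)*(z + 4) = z^2 - 3*z - 28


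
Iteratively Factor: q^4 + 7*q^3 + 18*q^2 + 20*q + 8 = (q + 2)*(q^3 + 5*q^2 + 8*q + 4) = (q + 2)^2*(q^2 + 3*q + 2) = (q + 2)^3*(q + 1)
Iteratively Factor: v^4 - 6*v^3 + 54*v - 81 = (v - 3)*(v^3 - 3*v^2 - 9*v + 27) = (v - 3)^2*(v^2 - 9) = (v - 3)^2*(v + 3)*(v - 3)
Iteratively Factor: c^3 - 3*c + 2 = (c - 1)*(c^2 + c - 2) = (c - 1)^2*(c + 2)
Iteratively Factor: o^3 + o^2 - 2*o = (o + 2)*(o^2 - o) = o*(o + 2)*(o - 1)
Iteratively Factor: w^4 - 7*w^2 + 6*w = (w)*(w^3 - 7*w + 6) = w*(w - 2)*(w^2 + 2*w - 3) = w*(w - 2)*(w - 1)*(w + 3)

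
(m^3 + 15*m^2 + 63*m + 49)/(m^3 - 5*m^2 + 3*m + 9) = (m^2 + 14*m + 49)/(m^2 - 6*m + 9)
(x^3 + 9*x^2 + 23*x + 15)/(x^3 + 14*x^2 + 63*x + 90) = (x + 1)/(x + 6)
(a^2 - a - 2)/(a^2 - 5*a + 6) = (a + 1)/(a - 3)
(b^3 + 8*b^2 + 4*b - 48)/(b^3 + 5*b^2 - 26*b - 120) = (b - 2)/(b - 5)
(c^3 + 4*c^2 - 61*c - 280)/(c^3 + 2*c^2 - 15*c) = (c^2 - c - 56)/(c*(c - 3))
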